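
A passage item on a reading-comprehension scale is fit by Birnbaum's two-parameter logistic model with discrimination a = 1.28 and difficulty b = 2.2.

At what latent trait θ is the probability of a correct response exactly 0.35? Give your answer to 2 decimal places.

1.72

P(θ) = 1 / (1 + exp(−a(θ − b)))
logit = ln(0.3500/0.6500) = -0.6190
θ = b + logit/(a) = 2.2 + (-0.6190)/1.2800 = 1.7164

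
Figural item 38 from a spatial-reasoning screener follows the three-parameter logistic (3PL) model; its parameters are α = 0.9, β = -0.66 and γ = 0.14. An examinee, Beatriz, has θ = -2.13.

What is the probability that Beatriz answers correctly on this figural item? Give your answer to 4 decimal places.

0.3209

P(θ) = γ + (1 − γ) · 1 / (1 + exp(−α(θ − β)))
Exponent: 0.9 × (-2.13 − (-0.66)) = -1.3230
1/(1 + e^{1.3230}) = 0.2103
P = 0.14 + 0.86 × 0.2103 = 0.3209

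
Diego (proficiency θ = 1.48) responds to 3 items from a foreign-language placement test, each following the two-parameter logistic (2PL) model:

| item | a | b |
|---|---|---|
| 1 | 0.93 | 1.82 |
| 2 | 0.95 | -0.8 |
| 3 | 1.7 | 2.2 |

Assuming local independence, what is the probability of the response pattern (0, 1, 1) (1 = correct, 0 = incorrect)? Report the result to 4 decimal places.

0.1179

P(θ) = 1 / (1 + exp(−a(θ − b)))
P_1 = 1/(1+e^{0.3162}) = 0.4216
P_2 = 1/(1+e^{-2.1660}) = 0.8972
P_3 = 1/(1+e^{1.2240}) = 0.2272
L = (1−P_1) × P_2 × P_3 = 0.5784 × 0.8972 × 0.2272 = 0.11791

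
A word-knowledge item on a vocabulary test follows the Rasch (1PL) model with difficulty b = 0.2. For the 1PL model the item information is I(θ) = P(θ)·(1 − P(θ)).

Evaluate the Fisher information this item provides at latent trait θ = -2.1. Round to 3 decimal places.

P = 1/(1+e^{2.3000}) = 0.0911
P(1−P) = 0.0911 × 0.9089 = 0.0828
I = P(1−P) = 0.08282

0.083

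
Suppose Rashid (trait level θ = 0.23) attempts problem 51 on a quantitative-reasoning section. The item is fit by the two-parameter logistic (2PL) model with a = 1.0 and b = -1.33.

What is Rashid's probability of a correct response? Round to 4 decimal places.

0.8264

P(θ) = 1 / (1 + exp(−a(θ − b)))
Exponent: 1.0 × (0.23 − (-1.33)) = 1.5600
1/(1 + e^{-1.5600}) = 0.8264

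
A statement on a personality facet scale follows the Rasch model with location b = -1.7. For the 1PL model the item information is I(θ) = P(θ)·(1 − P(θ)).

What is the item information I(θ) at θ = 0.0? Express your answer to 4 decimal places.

P = 1/(1+e^{-1.7000}) = 0.8455
P(1−P) = 0.8455 × 0.1545 = 0.1306
I = P(1−P) = 0.13061

0.1306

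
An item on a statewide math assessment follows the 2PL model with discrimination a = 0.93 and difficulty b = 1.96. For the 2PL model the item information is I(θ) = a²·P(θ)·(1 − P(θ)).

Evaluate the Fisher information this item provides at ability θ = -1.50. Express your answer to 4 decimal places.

0.0320

P = 1/(1+e^{3.2178}) = 0.0385
P(1−P) = 0.0385 × 0.9615 = 0.0370
I = a² × P(1−P) = 0.93² × 0.0370 = 0.03202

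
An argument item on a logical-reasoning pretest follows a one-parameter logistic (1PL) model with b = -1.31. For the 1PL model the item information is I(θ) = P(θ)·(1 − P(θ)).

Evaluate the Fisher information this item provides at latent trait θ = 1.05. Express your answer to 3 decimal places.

0.079

P = 1/(1+e^{-2.3600}) = 0.9137
P(1−P) = 0.9137 × 0.0863 = 0.0788
I = P(1−P) = 0.07883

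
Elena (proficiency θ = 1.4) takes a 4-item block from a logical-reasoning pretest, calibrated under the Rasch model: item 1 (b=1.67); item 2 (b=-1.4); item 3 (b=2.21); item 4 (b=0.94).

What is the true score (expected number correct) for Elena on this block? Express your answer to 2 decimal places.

P(θ) = 1 / (1 + exp(−(θ − b)))
P_1 = 1/(1+e^{0.2700}) = 0.4329
P_2 = 1/(1+e^{-2.8000}) = 0.9427
P_3 = 1/(1+e^{0.8100}) = 0.3079
P_4 = 1/(1+e^{-0.4600}) = 0.6130
E[score] = 0.4329 + 0.9427 + 0.3079 + 0.6130 = 2.2965

2.30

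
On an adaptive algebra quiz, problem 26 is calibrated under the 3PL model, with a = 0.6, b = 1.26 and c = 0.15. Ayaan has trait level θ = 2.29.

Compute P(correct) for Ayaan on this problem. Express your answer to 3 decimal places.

0.702

P(θ) = c + (1 − c) · 1 / (1 + exp(−a(θ − b)))
Exponent: 0.6 × (2.29 − 1.26) = 0.6180
1/(1 + e^{-0.6180}) = 0.6498
P = 0.15 + 0.85 × 0.6498 = 0.7023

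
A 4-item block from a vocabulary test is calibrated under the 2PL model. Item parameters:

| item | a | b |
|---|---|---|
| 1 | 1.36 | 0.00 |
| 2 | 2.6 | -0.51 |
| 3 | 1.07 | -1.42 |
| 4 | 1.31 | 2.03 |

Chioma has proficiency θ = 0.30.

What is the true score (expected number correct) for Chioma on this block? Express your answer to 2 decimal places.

2.45

P(θ) = 1 / (1 + exp(−a(θ − b)))
P_1 = 1/(1+e^{-0.4080}) = 0.6006
P_2 = 1/(1+e^{-2.1060}) = 0.8915
P_3 = 1/(1+e^{-1.8404}) = 0.8630
P_4 = 1/(1+e^{2.2663}) = 0.0940
E[score] = 0.6006 + 0.8915 + 0.8630 + 0.0940 = 2.4490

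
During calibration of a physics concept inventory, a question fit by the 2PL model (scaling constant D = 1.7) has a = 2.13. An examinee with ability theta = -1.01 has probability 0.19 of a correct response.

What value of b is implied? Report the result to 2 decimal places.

-0.61

P(theta) = 1 / (1 + exp(−D·a(theta − b)))
logit(0.19) = ln(0.19/0.81) = -1.4500
b = theta − logit/(1.7·a) = -1.01 − (-1.4500)/3.6210 = -0.6096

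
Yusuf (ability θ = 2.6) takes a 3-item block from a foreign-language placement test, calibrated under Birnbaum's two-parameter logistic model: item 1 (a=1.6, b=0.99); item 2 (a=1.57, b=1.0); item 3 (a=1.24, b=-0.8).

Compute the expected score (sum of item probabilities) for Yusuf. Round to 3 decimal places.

2.840

P(θ) = 1 / (1 + exp(−a(θ − b)))
P_1 = 1/(1+e^{-2.5760}) = 0.9293
P_2 = 1/(1+e^{-2.5120}) = 0.9250
P_3 = 1/(1+e^{-4.2160}) = 0.9855
E[score] = 0.9293 + 0.9250 + 0.9855 = 2.8397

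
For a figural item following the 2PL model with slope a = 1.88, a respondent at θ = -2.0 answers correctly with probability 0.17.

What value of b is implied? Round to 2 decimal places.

-1.16

P(θ) = 1 / (1 + exp(−a(θ − b)))
logit(0.17) = ln(0.17/0.83) = -1.5856
b = θ − logit/(a) = -2.0 − (-1.5856)/1.8800 = -1.1566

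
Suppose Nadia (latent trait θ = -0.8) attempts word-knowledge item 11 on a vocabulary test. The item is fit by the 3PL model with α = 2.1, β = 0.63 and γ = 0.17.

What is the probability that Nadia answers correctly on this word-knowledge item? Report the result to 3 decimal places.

P(θ) = γ + (1 − γ) · 1 / (1 + exp(−α(θ − β)))
Exponent: 2.1 × (-0.8 − 0.63) = -3.0030
1/(1 + e^{3.0030}) = 0.0473
P = 0.17 + 0.83 × 0.0473 = 0.2093

0.209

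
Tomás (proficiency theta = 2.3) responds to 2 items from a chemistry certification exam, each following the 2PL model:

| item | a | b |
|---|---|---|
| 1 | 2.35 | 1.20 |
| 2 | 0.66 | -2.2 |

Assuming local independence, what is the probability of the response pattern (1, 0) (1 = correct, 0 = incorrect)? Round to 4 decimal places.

P(theta) = 1 / (1 + exp(−a(theta − b)))
P_1 = 1/(1+e^{-2.5850}) = 0.9299
P_2 = 1/(1+e^{-2.9700}) = 0.9512
L = P_1 × (1−P_2) = 0.9299 × 0.0488 = 0.04538

0.0454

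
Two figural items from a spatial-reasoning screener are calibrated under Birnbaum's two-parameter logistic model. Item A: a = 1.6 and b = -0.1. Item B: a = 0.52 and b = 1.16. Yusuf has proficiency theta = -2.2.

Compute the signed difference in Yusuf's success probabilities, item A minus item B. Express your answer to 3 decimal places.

-0.115

P(theta) = 1 / (1 + exp(−a(theta − b)))
P_A = 0.0336
P_B = 0.1484
P_A − P_B = -0.1148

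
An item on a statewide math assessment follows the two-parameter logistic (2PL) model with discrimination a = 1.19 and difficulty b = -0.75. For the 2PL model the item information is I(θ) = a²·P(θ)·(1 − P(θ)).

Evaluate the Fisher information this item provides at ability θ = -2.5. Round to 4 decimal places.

P = 1/(1+e^{2.0825}) = 0.1108
P(1−P) = 0.1108 × 0.8892 = 0.0985
I = a² × P(1−P) = 1.19² × 0.0985 = 0.13953

0.1395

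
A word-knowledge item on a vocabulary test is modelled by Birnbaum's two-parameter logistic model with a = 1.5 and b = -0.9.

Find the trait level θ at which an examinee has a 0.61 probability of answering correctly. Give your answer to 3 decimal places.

P(θ) = 1 / (1 + exp(−a(θ − b)))
logit = ln(0.6100/0.3900) = 0.4473
θ = b + logit/(a) = -0.9 + 0.4473/1.5000 = -0.6018

-0.602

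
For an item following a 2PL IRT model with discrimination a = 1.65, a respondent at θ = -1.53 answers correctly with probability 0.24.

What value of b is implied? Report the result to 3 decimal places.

-0.831

P(θ) = 1 / (1 + exp(−a(θ − b)))
logit(0.24) = ln(0.24/0.76) = -1.1527
b = θ − logit/(a) = -1.53 − (-1.1527)/1.6500 = -0.8314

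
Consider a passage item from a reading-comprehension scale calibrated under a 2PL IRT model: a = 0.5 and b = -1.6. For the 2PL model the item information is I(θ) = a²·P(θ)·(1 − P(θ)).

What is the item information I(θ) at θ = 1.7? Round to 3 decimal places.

0.034

P = 1/(1+e^{-1.6500}) = 0.8389
P(1−P) = 0.8389 × 0.1611 = 0.1352
I = a² × P(1−P) = 0.5² × 0.1352 = 0.03379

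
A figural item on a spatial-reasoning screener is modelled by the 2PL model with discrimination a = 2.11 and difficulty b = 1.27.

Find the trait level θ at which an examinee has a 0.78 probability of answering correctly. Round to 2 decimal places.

1.87

P(θ) = 1 / (1 + exp(−a(θ − b)))
logit = ln(0.7800/0.2200) = 1.2657
θ = b + logit/(a) = 1.27 + 1.2657/2.1100 = 1.8698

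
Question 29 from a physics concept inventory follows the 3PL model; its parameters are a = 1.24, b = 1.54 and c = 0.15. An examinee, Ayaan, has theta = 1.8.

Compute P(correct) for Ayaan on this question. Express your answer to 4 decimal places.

P(theta) = c + (1 − c) · 1 / (1 + exp(−a(theta − b)))
Exponent: 1.24 × (1.8 − 1.54) = 0.3224
1/(1 + e^{-0.3224}) = 0.5799
P = 0.15 + 0.85 × 0.5799 = 0.6429

0.6429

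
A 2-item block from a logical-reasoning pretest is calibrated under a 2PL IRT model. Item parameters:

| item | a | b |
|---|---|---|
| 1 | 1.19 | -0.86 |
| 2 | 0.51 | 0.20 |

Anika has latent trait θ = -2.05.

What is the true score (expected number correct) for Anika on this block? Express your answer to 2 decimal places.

P(θ) = 1 / (1 + exp(−a(θ − b)))
P_1 = 1/(1+e^{1.4161}) = 0.1953
P_2 = 1/(1+e^{1.1475}) = 0.2409
E[score] = 0.1953 + 0.2409 = 0.4362

0.44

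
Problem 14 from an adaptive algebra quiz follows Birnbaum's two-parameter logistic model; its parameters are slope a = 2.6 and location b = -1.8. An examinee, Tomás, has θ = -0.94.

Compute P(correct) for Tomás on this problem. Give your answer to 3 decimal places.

0.903

P(θ) = 1 / (1 + exp(−a(θ − b)))
Exponent: 2.6 × (-0.94 − (-1.8)) = 2.2360
1/(1 + e^{-2.2360}) = 0.9034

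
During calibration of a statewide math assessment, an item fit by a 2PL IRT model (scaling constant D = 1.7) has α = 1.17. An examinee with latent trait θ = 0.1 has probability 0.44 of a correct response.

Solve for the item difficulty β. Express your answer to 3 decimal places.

P(θ) = 1 / (1 + exp(−D·α(θ − β)))
logit(0.44) = ln(0.44/0.56) = -0.2412
β = θ − logit/(1.7·α) = 0.1 − (-0.2412)/1.9890 = 0.2212

0.221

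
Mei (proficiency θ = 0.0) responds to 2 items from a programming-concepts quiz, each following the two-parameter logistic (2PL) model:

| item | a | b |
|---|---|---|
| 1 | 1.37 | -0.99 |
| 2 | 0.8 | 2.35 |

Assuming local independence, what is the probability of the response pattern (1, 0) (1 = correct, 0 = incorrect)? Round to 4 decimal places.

P(θ) = 1 / (1 + exp(−a(θ − b)))
P_1 = 1/(1+e^{-1.3563}) = 0.7952
P_2 = 1/(1+e^{1.8800}) = 0.1324
L = P_1 × (1−P_2) = 0.7952 × 0.8676 = 0.68989

0.6899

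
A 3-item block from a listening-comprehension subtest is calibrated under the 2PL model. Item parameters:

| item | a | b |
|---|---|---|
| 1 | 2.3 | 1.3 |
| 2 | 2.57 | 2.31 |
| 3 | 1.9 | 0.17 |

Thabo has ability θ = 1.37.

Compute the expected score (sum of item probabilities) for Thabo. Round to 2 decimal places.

P(θ) = 1 / (1 + exp(−a(θ − b)))
P_1 = 1/(1+e^{-0.1610}) = 0.5402
P_2 = 1/(1+e^{2.4158}) = 0.0820
P_3 = 1/(1+e^{-2.2800}) = 0.9072
E[score] = 0.5402 + 0.0820 + 0.9072 = 1.5293

1.53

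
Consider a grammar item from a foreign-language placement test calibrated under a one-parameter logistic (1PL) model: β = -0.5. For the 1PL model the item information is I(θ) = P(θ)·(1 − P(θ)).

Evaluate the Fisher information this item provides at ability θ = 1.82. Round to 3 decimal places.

0.081

P = 1/(1+e^{-2.3200}) = 0.9105
P(1−P) = 0.9105 × 0.0895 = 0.0815
I = P(1−P) = 0.08147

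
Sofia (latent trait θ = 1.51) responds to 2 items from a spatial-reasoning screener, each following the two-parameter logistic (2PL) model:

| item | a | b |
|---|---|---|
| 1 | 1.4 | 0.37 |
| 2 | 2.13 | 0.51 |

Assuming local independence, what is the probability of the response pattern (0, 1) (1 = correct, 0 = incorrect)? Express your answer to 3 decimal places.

P(θ) = 1 / (1 + exp(−a(θ − b)))
P_1 = 1/(1+e^{-1.5960}) = 0.8315
P_2 = 1/(1+e^{-2.1300}) = 0.8938
L = (1−P_1) × P_2 = 0.1685 × 0.8938 = 0.15064

0.151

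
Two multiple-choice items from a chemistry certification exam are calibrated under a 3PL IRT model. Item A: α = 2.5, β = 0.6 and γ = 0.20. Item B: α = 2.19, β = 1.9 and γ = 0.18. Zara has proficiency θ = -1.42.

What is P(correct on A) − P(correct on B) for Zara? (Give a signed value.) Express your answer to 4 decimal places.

0.0245

P(θ) = γ + (1 − γ) · 1 / (1 + exp(−α(θ − β)))
P_A = 0.2051
P_B = 0.1806
P_A − P_B = 0.0245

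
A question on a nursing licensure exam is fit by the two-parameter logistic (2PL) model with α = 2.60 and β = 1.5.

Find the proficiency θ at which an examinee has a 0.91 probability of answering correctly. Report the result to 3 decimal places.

2.390

P(θ) = 1 / (1 + exp(−α(θ − β)))
logit = ln(0.9100/0.0900) = 2.3136
θ = β + logit/(α) = 1.5 + 2.3136/2.6000 = 2.3899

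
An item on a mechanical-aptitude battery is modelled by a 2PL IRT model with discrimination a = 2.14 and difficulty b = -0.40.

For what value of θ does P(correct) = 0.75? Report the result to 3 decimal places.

P(θ) = 1 / (1 + exp(−a(θ − b)))
logit = ln(0.7500/0.2500) = 1.0986
θ = b + logit/(a) = -0.40 + 1.0986/2.1400 = 0.1134

0.113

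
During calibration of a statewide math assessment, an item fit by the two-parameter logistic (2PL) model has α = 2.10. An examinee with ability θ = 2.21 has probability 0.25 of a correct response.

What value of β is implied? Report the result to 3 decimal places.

P(θ) = 1 / (1 + exp(−α(θ − β)))
logit(0.25) = ln(0.25/0.75) = -1.0986
β = θ − logit/(α) = 2.21 − (-1.0986)/2.1000 = 2.7331

2.733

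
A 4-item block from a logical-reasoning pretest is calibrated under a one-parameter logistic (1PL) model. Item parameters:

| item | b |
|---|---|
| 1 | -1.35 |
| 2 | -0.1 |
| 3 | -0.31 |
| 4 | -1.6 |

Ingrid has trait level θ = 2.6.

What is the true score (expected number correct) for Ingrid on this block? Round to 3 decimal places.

3.852

P(θ) = 1 / (1 + exp(−(θ − b)))
P_1 = 1/(1+e^{-3.9500}) = 0.9811
P_2 = 1/(1+e^{-2.7000}) = 0.9370
P_3 = 1/(1+e^{-2.9100}) = 0.9483
P_4 = 1/(1+e^{-4.2000}) = 0.9852
E[score] = 0.9811 + 0.9370 + 0.9483 + 0.9852 = 3.8517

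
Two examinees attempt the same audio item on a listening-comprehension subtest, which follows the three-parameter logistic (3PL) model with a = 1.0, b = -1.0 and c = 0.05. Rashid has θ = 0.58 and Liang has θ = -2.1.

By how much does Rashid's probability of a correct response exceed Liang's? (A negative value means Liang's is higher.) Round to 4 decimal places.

P(θ) = c + (1 − c) · 1 / (1 + exp(−a(θ − b)))
P(Rashid) = 0.8377  [exponent 1.5800]
P(Liang) = 0.2873  [exponent -1.1000]
Difference = 0.8377 − 0.2873 = 0.5505

0.5505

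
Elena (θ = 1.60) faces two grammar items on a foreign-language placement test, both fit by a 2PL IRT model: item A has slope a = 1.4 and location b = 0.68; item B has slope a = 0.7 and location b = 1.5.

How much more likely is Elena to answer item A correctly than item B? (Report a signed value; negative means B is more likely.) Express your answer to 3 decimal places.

P(θ) = 1 / (1 + exp(−a(θ − b)))
P_A = 0.7838
P_B = 0.5175
P_A − P_B = 0.2663

0.266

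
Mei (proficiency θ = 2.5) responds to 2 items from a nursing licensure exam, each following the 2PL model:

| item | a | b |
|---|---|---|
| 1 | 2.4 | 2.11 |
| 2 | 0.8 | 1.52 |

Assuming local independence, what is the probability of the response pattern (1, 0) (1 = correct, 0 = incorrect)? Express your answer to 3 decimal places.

0.225

P(θ) = 1 / (1 + exp(−a(θ − b)))
P_1 = 1/(1+e^{-0.9360}) = 0.7183
P_2 = 1/(1+e^{-0.7840}) = 0.6865
L = P_1 × (1−P_2) = 0.7183 × 0.3135 = 0.22515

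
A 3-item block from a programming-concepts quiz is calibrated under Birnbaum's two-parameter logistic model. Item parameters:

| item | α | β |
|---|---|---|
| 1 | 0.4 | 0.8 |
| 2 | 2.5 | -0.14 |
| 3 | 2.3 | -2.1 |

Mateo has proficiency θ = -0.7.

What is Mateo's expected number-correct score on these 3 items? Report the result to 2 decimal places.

P(θ) = 1 / (1 + exp(−α(θ − β)))
P_1 = 1/(1+e^{0.6000}) = 0.3543
P_2 = 1/(1+e^{1.4000}) = 0.1978
P_3 = 1/(1+e^{-3.2200}) = 0.9616
E[score] = 0.3543 + 0.1978 + 0.9616 = 1.5137

1.51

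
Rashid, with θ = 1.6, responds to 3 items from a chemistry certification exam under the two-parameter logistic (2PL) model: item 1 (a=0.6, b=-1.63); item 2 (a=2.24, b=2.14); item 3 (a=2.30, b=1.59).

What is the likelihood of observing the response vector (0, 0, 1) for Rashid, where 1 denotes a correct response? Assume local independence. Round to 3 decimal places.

P(θ) = 1 / (1 + exp(−a(θ − b)))
P_1 = 1/(1+e^{-1.9380}) = 0.8741
P_2 = 1/(1+e^{1.2096}) = 0.2298
P_3 = 1/(1+e^{-0.0230}) = 0.5057
L = (1−P_1) × (1−P_2) × P_3 = 0.1259 × 0.7702 × 0.5057 = 0.04903

0.049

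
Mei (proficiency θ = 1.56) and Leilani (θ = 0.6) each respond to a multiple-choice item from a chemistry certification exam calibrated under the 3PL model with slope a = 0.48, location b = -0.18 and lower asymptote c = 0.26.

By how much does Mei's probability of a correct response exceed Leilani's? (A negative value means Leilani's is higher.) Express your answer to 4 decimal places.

0.0776

P(θ) = c + (1 − c) · 1 / (1 + exp(−a(θ − b)))
P(Mei) = 0.7761  [exponent 0.8352]
P(Leilani) = 0.6985  [exponent 0.3744]
Difference = 0.7761 − 0.6985 = 0.0776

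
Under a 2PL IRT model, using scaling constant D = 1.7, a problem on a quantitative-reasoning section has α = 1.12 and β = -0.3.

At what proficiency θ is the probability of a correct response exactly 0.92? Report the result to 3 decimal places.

P(θ) = 1 / (1 + exp(−D·α(θ − β)))
logit = ln(0.9200/0.0800) = 2.4423
θ = β + logit/(1.7·α) = -0.3 + 2.4423/1.9040 = 0.9827

0.983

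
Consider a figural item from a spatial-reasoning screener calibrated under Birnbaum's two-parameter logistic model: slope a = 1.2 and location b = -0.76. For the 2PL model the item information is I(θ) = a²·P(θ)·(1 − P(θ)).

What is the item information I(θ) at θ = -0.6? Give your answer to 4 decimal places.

P = 1/(1+e^{-0.1920}) = 0.5479
P(1−P) = 0.5479 × 0.4521 = 0.2477
I = a² × P(1−P) = 1.2² × 0.2477 = 0.35670

0.3567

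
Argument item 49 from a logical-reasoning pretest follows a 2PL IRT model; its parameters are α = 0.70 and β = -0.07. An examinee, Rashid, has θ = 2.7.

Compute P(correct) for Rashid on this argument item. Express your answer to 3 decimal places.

P(θ) = 1 / (1 + exp(−α(θ − β)))
Exponent: 0.70 × (2.7 − (-0.07)) = 1.9390
1/(1 + e^{-1.9390}) = 0.8742

0.874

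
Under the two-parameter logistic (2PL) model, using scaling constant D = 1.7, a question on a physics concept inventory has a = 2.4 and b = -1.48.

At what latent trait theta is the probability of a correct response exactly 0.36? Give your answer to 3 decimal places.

P(theta) = 1 / (1 + exp(−D·a(theta − b)))
logit = ln(0.3600/0.6400) = -0.5754
theta = b + logit/(1.7·a) = -1.48 + (-0.5754)/4.0800 = -1.6210

-1.621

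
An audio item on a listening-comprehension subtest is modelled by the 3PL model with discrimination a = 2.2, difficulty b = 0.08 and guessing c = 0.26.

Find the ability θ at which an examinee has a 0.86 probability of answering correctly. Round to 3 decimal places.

0.741

P(θ) = c + (1 − c) · 1 / (1 + exp(−a(θ − b)))
Remove guessing floor: (0.86 − 0.26)/(1 − 0.26) = 0.8108
logit = ln(0.8108/0.1892) = 1.4553
θ = b + logit/(a) = 0.08 + 1.4553/2.2000 = 0.7415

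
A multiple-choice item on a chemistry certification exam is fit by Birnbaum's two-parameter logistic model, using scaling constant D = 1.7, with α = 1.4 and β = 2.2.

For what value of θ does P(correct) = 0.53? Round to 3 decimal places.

2.250

P(θ) = 1 / (1 + exp(−D·α(θ − β)))
logit = ln(0.5300/0.4700) = 0.1201
θ = β + logit/(1.7·α) = 2.2 + 0.1201/2.3800 = 2.2505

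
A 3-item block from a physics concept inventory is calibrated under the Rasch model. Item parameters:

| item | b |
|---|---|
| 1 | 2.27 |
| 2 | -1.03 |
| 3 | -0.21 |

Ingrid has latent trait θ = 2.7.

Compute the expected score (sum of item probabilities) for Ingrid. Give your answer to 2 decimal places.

2.53

P(θ) = 1 / (1 + exp(−(θ − b)))
P_1 = 1/(1+e^{-0.4300}) = 0.6059
P_2 = 1/(1+e^{-3.7300}) = 0.9766
P_3 = 1/(1+e^{-2.9100}) = 0.9483
E[score] = 0.6059 + 0.9766 + 0.9483 = 2.5308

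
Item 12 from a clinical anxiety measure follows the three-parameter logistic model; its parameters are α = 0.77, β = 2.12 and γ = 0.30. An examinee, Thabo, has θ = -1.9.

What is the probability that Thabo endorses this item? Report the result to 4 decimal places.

0.3303

P(θ) = γ + (1 − γ) · 1 / (1 + exp(−α(θ − β)))
Exponent: 0.77 × (-1.9 − 2.12) = -3.0954
1/(1 + e^{3.0954}) = 0.0433
P = 0.30 + 0.70 × 0.0433 = 0.3303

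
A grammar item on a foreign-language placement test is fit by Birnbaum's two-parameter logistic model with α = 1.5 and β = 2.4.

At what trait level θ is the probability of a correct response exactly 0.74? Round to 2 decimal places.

P(θ) = 1 / (1 + exp(−α(θ − β)))
logit = ln(0.7400/0.2600) = 1.0460
θ = β + logit/(α) = 2.4 + 1.0460/1.5000 = 3.0973

3.10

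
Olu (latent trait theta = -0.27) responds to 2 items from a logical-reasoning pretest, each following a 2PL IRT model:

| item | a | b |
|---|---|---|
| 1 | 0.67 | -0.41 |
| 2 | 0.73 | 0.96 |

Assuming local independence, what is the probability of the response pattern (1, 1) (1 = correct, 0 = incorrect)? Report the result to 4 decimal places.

0.1515

P(theta) = 1 / (1 + exp(−a(theta − b)))
P_1 = 1/(1+e^{-0.0938}) = 0.5234
P_2 = 1/(1+e^{0.8979}) = 0.2895
L = P_1 × P_2 = 0.5234 × 0.2895 = 0.15152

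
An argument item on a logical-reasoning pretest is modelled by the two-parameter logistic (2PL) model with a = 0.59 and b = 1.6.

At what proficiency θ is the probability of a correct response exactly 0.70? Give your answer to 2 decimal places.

P(θ) = 1 / (1 + exp(−a(θ − b)))
logit = ln(0.7000/0.3000) = 0.8473
θ = b + logit/(a) = 1.6 + 0.8473/0.5900 = 3.0361

3.04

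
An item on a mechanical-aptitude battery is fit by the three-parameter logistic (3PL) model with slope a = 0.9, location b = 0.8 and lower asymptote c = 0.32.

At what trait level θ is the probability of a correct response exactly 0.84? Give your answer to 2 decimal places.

2.11

P(θ) = c + (1 − c) · 1 / (1 + exp(−a(θ − b)))
Remove guessing floor: (0.84 − 0.32)/(1 − 0.32) = 0.7647
logit = ln(0.7647/0.2353) = 1.1787
θ = b + logit/(a) = 0.8 + 1.1787/0.9000 = 2.1096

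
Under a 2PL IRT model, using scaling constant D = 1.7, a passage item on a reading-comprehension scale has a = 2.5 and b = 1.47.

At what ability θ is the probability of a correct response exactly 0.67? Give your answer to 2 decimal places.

P(θ) = 1 / (1 + exp(−D·a(θ − b)))
logit = ln(0.6700/0.3300) = 0.7082
θ = b + logit/(1.7·a) = 1.47 + 0.7082/4.2500 = 1.6366

1.64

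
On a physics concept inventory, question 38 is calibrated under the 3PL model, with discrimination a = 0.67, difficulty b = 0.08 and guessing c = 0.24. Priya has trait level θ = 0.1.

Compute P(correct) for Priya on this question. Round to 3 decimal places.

P(θ) = c + (1 − c) · 1 / (1 + exp(−a(θ − b)))
Exponent: 0.67 × (0.1 − 0.08) = 0.0134
1/(1 + e^{-0.0134}) = 0.5033
P = 0.24 + 0.76 × 0.5033 = 0.6225

0.623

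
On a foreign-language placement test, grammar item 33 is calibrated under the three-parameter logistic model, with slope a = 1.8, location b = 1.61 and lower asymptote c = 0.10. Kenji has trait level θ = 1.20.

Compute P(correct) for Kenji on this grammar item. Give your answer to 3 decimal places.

P(θ) = c + (1 − c) · 1 / (1 + exp(−a(θ − b)))
Exponent: 1.8 × (1.20 − 1.61) = -0.7380
1/(1 + e^{0.7380}) = 0.3234
P = 0.10 + 0.90 × 0.3234 = 0.3911

0.391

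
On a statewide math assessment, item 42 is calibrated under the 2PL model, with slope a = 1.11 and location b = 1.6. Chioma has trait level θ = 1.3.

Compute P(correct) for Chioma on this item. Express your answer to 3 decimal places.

0.418

P(θ) = 1 / (1 + exp(−a(θ − b)))
Exponent: 1.11 × (1.3 − 1.6) = -0.3330
1/(1 + e^{0.3330}) = 0.4175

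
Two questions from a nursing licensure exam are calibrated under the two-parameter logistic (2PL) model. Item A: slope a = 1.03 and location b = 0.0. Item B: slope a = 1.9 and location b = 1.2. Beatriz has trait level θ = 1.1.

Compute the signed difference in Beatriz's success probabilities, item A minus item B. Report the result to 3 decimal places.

P(θ) = 1 / (1 + exp(−a(θ − b)))
P_A = 0.7564
P_B = 0.4526
P_A − P_B = 0.3037

0.304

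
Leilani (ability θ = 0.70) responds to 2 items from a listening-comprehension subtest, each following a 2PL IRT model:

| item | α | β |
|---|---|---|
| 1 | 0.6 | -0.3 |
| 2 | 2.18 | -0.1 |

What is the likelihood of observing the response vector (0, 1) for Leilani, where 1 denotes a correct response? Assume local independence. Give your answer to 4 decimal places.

P(θ) = 1 / (1 + exp(−α(θ − β)))
P_1 = 1/(1+e^{-0.6000}) = 0.6457
P_2 = 1/(1+e^{-1.7440}) = 0.8512
L = (1−P_1) × P_2 = 0.3543 × 0.8512 = 0.30162

0.3016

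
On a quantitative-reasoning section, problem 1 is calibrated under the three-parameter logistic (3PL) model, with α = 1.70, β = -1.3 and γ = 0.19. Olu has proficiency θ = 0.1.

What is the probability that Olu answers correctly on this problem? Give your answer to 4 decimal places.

0.9314

P(θ) = γ + (1 − γ) · 1 / (1 + exp(−α(θ − β)))
Exponent: 1.70 × (0.1 − (-1.3)) = 2.3800
1/(1 + e^{-2.3800}) = 0.9153
P = 0.19 + 0.81 × 0.9153 = 0.9314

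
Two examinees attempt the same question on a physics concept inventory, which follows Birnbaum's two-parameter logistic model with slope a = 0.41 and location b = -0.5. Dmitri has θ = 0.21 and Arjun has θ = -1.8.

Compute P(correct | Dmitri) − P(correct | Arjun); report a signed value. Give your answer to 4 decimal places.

P(θ) = 1 / (1 + exp(−a(θ − b)))
P(Dmitri) = 0.5723  [exponent 0.2911]
P(Arjun) = 0.3698  [exponent -0.5330]
Difference = 0.5723 − 0.3698 = 0.2024

0.2024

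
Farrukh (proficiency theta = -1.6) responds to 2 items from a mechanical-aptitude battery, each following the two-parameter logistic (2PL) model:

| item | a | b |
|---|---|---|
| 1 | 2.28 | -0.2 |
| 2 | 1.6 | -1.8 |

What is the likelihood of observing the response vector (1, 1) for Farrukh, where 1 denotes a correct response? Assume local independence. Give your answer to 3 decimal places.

P(theta) = 1 / (1 + exp(−a(theta − b)))
P_1 = 1/(1+e^{3.1920}) = 0.0395
P_2 = 1/(1+e^{-0.3200}) = 0.5793
L = P_1 × P_2 = 0.0395 × 0.5793 = 0.02286

0.023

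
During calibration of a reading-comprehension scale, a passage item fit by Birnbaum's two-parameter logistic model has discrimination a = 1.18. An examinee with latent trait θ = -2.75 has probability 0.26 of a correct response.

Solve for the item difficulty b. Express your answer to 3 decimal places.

P(θ) = 1 / (1 + exp(−a(θ − b)))
logit(0.26) = ln(0.26/0.74) = -1.0460
b = θ − logit/(a) = -2.75 − (-1.0460)/1.1800 = -1.8636

-1.864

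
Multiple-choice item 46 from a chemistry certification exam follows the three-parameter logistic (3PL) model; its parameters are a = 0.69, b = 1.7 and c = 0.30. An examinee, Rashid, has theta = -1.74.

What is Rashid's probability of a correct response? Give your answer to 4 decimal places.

0.3596

P(theta) = c + (1 − c) · 1 / (1 + exp(−a(theta − b)))
Exponent: 0.69 × (-1.74 − 1.7) = -2.3736
1/(1 + e^{2.3736}) = 0.0852
P = 0.30 + 0.70 × 0.0852 = 0.3596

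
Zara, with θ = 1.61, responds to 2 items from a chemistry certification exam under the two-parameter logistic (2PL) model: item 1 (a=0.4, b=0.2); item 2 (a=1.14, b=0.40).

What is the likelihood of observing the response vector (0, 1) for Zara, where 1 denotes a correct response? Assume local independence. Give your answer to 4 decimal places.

0.2897

P(θ) = 1 / (1 + exp(−a(θ − b)))
P_1 = 1/(1+e^{-0.5640}) = 0.6374
P_2 = 1/(1+e^{-1.3794}) = 0.7989
L = (1−P_1) × P_2 = 0.3626 × 0.7989 = 0.28970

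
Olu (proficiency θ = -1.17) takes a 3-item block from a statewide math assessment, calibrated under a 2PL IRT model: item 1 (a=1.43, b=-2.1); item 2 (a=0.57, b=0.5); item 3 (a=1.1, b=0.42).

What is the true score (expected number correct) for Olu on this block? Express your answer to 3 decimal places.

1.218

P(θ) = 1 / (1 + exp(−a(θ − b)))
P_1 = 1/(1+e^{-1.3299}) = 0.7908
P_2 = 1/(1+e^{0.9519}) = 0.2785
P_3 = 1/(1+e^{1.7490}) = 0.1482
E[score] = 0.7908 + 0.2785 + 0.1482 = 1.2175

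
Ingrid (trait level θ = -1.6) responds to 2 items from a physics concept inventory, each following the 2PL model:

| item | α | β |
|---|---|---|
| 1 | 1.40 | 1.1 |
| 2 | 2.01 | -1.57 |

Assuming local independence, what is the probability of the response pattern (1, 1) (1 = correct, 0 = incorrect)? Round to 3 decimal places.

0.011

P(θ) = 1 / (1 + exp(−α(θ − β)))
P_1 = 1/(1+e^{3.7800}) = 0.0223
P_2 = 1/(1+e^{0.0603}) = 0.4849
L = P_1 × P_2 = 0.0223 × 0.4849 = 0.01082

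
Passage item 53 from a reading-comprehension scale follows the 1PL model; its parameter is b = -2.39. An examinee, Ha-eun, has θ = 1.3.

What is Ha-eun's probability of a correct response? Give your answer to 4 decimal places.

P(θ) = 1 / (1 + exp(−(θ − b)))
Exponent: (1.3 − (-2.39)) = 3.6900
1/(1 + e^{-3.6900}) = 0.9756
P = 0.9756

0.9756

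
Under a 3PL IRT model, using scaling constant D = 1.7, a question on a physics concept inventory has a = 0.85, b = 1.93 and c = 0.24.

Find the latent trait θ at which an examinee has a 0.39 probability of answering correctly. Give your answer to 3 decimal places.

0.959

P(θ) = c + (1 − c) · 1 / (1 + exp(−D·a(θ − b)))
Remove guessing floor: (0.39 − 0.24)/(1 − 0.24) = 0.1974
logit = ln(0.1974/0.8026) = -1.4028
θ = b + logit/(1.7·a) = 1.93 + (-1.4028)/1.4450 = 0.9592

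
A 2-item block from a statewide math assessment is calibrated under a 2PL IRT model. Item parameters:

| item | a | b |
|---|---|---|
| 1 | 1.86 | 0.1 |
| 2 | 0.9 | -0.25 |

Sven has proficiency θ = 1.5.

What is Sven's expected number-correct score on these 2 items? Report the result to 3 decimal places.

1.760

P(θ) = 1 / (1 + exp(−a(θ − b)))
P_1 = 1/(1+e^{-2.6040}) = 0.9311
P_2 = 1/(1+e^{-1.5750}) = 0.8285
E[score] = 0.9311 + 0.8285 = 1.7596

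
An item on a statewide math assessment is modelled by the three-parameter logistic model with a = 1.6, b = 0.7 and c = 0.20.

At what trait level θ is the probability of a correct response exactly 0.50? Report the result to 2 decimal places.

0.38

P(θ) = c + (1 − c) · 1 / (1 + exp(−a(θ − b)))
Remove guessing floor: (0.50 − 0.20)/(1 − 0.20) = 0.3750
logit = ln(0.3750/0.6250) = -0.5108
θ = b + logit/(a) = 0.7 + (-0.5108)/1.6000 = 0.3807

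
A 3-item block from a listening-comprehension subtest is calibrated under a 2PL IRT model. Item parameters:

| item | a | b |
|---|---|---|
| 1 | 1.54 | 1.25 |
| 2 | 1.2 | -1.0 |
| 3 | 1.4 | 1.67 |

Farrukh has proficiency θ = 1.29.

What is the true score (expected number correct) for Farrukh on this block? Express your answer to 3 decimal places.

1.825

P(θ) = 1 / (1 + exp(−a(θ − b)))
P_1 = 1/(1+e^{-0.0616}) = 0.5154
P_2 = 1/(1+e^{-2.7480}) = 0.9398
P_3 = 1/(1+e^{0.5320}) = 0.3701
E[score] = 0.5154 + 0.9398 + 0.3701 = 1.8252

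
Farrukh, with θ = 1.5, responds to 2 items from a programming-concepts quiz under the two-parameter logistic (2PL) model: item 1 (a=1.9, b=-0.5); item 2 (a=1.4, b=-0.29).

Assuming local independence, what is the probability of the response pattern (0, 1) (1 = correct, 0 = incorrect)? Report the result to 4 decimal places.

0.0202

P(θ) = 1 / (1 + exp(−a(θ − b)))
P_1 = 1/(1+e^{-3.8000}) = 0.9781
P_2 = 1/(1+e^{-2.5060}) = 0.9246
L = (1−P_1) × P_2 = 0.0219 × 0.9246 = 0.02023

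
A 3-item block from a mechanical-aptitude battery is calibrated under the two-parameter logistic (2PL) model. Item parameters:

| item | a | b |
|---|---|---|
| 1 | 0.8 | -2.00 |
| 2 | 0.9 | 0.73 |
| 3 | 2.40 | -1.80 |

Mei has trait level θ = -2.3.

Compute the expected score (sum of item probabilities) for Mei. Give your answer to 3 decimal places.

P(θ) = 1 / (1 + exp(−a(θ − b)))
P_1 = 1/(1+e^{0.2400}) = 0.4403
P_2 = 1/(1+e^{2.7270}) = 0.0614
P_3 = 1/(1+e^{1.2000}) = 0.2315
E[score] = 0.4403 + 0.0614 + 0.2315 = 0.7332

0.733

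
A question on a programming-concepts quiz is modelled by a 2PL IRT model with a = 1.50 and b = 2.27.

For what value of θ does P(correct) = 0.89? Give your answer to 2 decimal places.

3.66

P(θ) = 1 / (1 + exp(−a(θ − b)))
logit = ln(0.8900/0.1100) = 2.0907
θ = b + logit/(a) = 2.27 + 2.0907/1.5000 = 3.6638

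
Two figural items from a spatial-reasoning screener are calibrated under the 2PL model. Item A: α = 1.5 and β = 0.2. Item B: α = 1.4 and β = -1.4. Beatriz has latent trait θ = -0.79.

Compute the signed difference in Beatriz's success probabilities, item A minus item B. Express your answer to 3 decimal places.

P(θ) = 1 / (1 + exp(−α(θ − β)))
P_A = 0.1847
P_B = 0.7014
P_A − P_B = -0.5167

-0.517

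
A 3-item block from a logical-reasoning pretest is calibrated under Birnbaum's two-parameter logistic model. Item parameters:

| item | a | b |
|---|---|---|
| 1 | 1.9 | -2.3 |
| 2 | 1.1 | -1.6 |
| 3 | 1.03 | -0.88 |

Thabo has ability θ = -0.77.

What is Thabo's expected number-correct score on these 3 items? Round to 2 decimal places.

P(θ) = 1 / (1 + exp(−a(θ − b)))
P_1 = 1/(1+e^{-2.9070}) = 0.9482
P_2 = 1/(1+e^{-0.9130}) = 0.7136
P_3 = 1/(1+e^{-0.1133}) = 0.5283
E[score] = 0.9482 + 0.7136 + 0.5283 = 2.1901

2.19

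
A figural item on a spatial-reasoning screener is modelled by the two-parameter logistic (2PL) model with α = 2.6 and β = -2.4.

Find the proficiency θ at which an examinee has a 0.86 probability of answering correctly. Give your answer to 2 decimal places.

-1.70

P(θ) = 1 / (1 + exp(−α(θ − β)))
logit = ln(0.8600/0.1400) = 1.8153
θ = β + logit/(α) = -2.4 + 1.8153/2.6000 = -1.7018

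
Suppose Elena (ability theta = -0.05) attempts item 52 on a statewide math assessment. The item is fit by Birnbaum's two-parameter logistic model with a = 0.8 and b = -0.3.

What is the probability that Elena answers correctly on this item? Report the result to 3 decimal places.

P(theta) = 1 / (1 + exp(−a(theta − b)))
Exponent: 0.8 × (-0.05 − (-0.3)) = 0.2000
1/(1 + e^{-0.2000}) = 0.5498

0.550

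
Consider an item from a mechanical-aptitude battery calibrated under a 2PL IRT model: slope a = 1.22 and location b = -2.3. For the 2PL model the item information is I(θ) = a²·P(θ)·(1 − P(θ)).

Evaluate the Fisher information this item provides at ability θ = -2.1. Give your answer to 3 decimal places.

P = 1/(1+e^{-0.2440}) = 0.5607
P(1−P) = 0.5607 × 0.4393 = 0.2463
I = a² × P(1−P) = 1.22² × 0.2463 = 0.36662

0.367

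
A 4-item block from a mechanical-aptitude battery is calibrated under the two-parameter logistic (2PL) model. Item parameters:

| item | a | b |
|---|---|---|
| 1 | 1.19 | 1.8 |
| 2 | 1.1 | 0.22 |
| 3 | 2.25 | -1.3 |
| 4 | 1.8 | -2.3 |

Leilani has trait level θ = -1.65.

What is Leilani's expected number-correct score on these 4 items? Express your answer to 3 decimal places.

1.205

P(θ) = 1 / (1 + exp(−a(θ − b)))
P_1 = 1/(1+e^{4.1055}) = 0.0162
P_2 = 1/(1+e^{2.0570}) = 0.1133
P_3 = 1/(1+e^{0.7875}) = 0.3127
P_4 = 1/(1+e^{-1.1700}) = 0.7631
E[score] = 0.0162 + 0.1133 + 0.3127 + 0.7631 = 1.2054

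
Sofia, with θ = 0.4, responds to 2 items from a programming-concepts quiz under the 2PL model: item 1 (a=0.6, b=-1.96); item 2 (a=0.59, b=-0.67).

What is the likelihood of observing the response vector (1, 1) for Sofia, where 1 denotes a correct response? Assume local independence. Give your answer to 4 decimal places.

0.5253

P(θ) = 1 / (1 + exp(−a(θ − b)))
P_1 = 1/(1+e^{-1.4160}) = 0.8047
P_2 = 1/(1+e^{-0.6313}) = 0.6528
L = P_1 × P_2 = 0.8047 × 0.6528 = 0.52530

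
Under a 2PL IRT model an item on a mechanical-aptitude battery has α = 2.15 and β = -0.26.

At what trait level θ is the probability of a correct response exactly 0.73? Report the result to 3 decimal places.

P(θ) = 1 / (1 + exp(−α(θ − β)))
logit = ln(0.7300/0.2700) = 0.9946
θ = β + logit/(α) = -0.26 + 0.9946/2.1500 = 0.2026

0.203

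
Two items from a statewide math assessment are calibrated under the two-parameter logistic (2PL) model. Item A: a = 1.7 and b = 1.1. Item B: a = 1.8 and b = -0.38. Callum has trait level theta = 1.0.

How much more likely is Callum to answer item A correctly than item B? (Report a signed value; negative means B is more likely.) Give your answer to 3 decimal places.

-0.465

P(theta) = 1 / (1 + exp(−a(theta − b)))
P_A = 0.4576
P_B = 0.9230
P_A − P_B = -0.4654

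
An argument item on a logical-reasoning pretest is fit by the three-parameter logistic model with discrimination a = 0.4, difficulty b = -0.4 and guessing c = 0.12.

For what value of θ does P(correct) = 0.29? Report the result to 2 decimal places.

-3.97

P(θ) = c + (1 − c) · 1 / (1 + exp(−a(θ − b)))
Remove guessing floor: (0.29 − 0.12)/(1 − 0.12) = 0.1932
logit = ln(0.1932/0.8068) = -1.4295
θ = b + logit/(a) = -0.4 + (-1.4295)/0.4000 = -3.9737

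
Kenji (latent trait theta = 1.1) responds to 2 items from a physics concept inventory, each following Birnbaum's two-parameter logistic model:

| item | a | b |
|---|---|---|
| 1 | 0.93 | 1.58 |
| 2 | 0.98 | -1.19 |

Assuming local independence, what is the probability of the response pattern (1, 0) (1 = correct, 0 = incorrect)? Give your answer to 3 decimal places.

0.037

P(theta) = 1 / (1 + exp(−a(theta − b)))
P_1 = 1/(1+e^{0.4464}) = 0.3902
P_2 = 1/(1+e^{-2.2442}) = 0.9041
L = P_1 × (1−P_2) = 0.3902 × 0.0959 = 0.03740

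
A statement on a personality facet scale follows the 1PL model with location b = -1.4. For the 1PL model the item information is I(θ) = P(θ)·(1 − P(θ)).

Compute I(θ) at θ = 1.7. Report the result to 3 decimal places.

P = 1/(1+e^{-3.1000}) = 0.9569
P(1−P) = 0.9569 × 0.0431 = 0.0412
I = P(1−P) = 0.04125

0.041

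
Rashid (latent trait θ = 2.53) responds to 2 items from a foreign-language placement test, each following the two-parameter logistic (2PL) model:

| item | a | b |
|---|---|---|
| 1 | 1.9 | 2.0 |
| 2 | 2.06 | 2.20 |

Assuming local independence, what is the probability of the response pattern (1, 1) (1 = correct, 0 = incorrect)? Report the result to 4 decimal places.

P(θ) = 1 / (1 + exp(−a(θ − b)))
P_1 = 1/(1+e^{-1.0070}) = 0.7324
P_2 = 1/(1+e^{-0.6798}) = 0.6637
L = P_1 × P_2 = 0.7324 × 0.6637 = 0.48611

0.4861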